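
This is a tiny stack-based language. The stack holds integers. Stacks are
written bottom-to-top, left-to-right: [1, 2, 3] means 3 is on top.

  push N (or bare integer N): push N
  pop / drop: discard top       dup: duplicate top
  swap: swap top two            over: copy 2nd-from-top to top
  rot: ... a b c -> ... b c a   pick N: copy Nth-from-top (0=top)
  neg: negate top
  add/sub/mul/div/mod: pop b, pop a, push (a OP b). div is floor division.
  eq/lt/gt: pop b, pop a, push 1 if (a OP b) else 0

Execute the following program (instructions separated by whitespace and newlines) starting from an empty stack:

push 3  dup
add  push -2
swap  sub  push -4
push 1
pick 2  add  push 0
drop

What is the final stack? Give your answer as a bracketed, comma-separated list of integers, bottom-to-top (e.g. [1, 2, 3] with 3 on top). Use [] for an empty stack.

Answer: [-8, -4, -7]

Derivation:
After 'push 3': [3]
After 'dup': [3, 3]
After 'add': [6]
After 'push -2': [6, -2]
After 'swap': [-2, 6]
After 'sub': [-8]
After 'push -4': [-8, -4]
After 'push 1': [-8, -4, 1]
After 'pick 2': [-8, -4, 1, -8]
After 'add': [-8, -4, -7]
After 'push 0': [-8, -4, -7, 0]
After 'drop': [-8, -4, -7]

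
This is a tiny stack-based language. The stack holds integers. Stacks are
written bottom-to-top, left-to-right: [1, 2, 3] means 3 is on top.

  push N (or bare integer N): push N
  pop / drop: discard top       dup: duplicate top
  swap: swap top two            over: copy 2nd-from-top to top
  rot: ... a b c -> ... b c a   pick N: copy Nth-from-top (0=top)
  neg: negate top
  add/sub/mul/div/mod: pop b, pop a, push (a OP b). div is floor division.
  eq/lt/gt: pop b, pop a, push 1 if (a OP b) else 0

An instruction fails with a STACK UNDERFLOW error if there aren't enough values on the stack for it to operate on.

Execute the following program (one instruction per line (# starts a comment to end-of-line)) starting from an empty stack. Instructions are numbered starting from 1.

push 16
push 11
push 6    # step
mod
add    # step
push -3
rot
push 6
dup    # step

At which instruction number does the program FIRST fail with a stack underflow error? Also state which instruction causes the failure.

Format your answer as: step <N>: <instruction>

Step 1 ('push 16'): stack = [16], depth = 1
Step 2 ('push 11'): stack = [16, 11], depth = 2
Step 3 ('push 6'): stack = [16, 11, 6], depth = 3
Step 4 ('mod'): stack = [16, 5], depth = 2
Step 5 ('add'): stack = [21], depth = 1
Step 6 ('push -3'): stack = [21, -3], depth = 2
Step 7 ('rot'): needs 3 value(s) but depth is 2 — STACK UNDERFLOW

Answer: step 7: rot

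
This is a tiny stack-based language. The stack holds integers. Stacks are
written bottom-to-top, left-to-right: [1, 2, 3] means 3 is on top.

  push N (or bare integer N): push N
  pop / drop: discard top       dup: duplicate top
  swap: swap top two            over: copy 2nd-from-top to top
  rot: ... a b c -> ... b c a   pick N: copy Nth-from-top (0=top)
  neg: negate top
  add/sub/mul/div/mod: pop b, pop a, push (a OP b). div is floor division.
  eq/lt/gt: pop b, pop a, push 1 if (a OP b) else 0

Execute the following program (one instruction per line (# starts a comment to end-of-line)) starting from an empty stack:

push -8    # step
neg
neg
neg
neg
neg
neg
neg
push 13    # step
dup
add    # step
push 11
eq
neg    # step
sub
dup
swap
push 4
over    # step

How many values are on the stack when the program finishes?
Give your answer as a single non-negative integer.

After 'push -8': stack = [-8] (depth 1)
After 'neg': stack = [8] (depth 1)
After 'neg': stack = [-8] (depth 1)
After 'neg': stack = [8] (depth 1)
After 'neg': stack = [-8] (depth 1)
After 'neg': stack = [8] (depth 1)
After 'neg': stack = [-8] (depth 1)
After 'neg': stack = [8] (depth 1)
After 'push 13': stack = [8, 13] (depth 2)
After 'dup': stack = [8, 13, 13] (depth 3)
After 'add': stack = [8, 26] (depth 2)
After 'push 11': stack = [8, 26, 11] (depth 3)
After 'eq': stack = [8, 0] (depth 2)
After 'neg': stack = [8, 0] (depth 2)
After 'sub': stack = [8] (depth 1)
After 'dup': stack = [8, 8] (depth 2)
After 'swap': stack = [8, 8] (depth 2)
After 'push 4': stack = [8, 8, 4] (depth 3)
After 'over': stack = [8, 8, 4, 8] (depth 4)

Answer: 4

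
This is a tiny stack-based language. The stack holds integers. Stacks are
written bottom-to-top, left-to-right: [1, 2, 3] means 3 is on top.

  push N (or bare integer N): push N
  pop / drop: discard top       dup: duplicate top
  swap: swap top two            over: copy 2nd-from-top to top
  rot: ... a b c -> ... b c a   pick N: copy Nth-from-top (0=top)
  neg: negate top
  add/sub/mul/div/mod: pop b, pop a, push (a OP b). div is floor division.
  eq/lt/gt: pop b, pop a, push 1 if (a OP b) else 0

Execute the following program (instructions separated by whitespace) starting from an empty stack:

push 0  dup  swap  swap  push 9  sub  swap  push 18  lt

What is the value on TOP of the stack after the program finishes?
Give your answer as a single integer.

Answer: 1

Derivation:
After 'push 0': [0]
After 'dup': [0, 0]
After 'swap': [0, 0]
After 'swap': [0, 0]
After 'push 9': [0, 0, 9]
After 'sub': [0, -9]
After 'swap': [-9, 0]
After 'push 18': [-9, 0, 18]
After 'lt': [-9, 1]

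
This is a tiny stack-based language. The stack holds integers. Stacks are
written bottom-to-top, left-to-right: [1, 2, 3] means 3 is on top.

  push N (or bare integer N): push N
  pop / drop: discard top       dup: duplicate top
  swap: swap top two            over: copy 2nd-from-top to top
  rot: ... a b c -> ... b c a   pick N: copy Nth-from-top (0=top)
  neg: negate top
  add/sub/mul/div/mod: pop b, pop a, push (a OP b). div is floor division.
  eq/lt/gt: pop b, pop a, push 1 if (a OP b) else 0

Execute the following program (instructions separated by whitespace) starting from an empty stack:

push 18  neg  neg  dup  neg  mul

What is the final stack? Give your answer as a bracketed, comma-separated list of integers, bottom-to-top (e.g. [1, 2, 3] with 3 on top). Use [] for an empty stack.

After 'push 18': [18]
After 'neg': [-18]
After 'neg': [18]
After 'dup': [18, 18]
After 'neg': [18, -18]
After 'mul': [-324]

Answer: [-324]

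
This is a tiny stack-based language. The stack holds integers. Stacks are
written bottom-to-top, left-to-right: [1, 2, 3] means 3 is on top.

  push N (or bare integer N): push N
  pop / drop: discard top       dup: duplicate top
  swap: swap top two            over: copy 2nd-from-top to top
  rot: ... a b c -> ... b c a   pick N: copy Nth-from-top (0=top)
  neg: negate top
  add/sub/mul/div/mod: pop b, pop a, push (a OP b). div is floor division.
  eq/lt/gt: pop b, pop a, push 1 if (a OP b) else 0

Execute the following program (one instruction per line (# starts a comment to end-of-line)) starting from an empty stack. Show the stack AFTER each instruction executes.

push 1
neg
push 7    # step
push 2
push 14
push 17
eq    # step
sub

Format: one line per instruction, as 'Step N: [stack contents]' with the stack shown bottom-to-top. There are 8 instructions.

Step 1: [1]
Step 2: [-1]
Step 3: [-1, 7]
Step 4: [-1, 7, 2]
Step 5: [-1, 7, 2, 14]
Step 6: [-1, 7, 2, 14, 17]
Step 7: [-1, 7, 2, 0]
Step 8: [-1, 7, 2]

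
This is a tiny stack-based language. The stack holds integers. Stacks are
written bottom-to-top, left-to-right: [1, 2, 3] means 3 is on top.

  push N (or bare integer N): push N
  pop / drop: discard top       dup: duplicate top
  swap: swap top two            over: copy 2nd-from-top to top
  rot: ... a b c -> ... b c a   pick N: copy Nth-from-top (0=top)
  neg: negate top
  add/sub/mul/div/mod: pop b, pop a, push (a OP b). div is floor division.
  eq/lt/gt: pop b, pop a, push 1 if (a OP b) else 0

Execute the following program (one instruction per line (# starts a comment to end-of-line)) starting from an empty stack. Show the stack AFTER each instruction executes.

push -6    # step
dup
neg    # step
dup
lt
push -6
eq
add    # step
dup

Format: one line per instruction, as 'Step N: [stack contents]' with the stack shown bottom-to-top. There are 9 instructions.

Step 1: [-6]
Step 2: [-6, -6]
Step 3: [-6, 6]
Step 4: [-6, 6, 6]
Step 5: [-6, 0]
Step 6: [-6, 0, -6]
Step 7: [-6, 0]
Step 8: [-6]
Step 9: [-6, -6]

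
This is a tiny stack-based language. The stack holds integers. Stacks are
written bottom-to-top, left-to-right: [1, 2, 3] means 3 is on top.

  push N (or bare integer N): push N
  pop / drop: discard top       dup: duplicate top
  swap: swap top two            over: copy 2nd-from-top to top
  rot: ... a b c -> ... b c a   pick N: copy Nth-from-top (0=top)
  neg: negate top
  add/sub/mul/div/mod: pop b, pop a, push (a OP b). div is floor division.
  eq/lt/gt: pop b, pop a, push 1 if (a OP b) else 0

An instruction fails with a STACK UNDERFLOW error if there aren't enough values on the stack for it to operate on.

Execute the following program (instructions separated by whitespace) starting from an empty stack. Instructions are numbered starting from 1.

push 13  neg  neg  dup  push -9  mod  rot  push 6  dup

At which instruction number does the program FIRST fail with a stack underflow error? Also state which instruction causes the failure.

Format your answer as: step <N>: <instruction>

Step 1 ('push 13'): stack = [13], depth = 1
Step 2 ('neg'): stack = [-13], depth = 1
Step 3 ('neg'): stack = [13], depth = 1
Step 4 ('dup'): stack = [13, 13], depth = 2
Step 5 ('push -9'): stack = [13, 13, -9], depth = 3
Step 6 ('mod'): stack = [13, -5], depth = 2
Step 7 ('rot'): needs 3 value(s) but depth is 2 — STACK UNDERFLOW

Answer: step 7: rot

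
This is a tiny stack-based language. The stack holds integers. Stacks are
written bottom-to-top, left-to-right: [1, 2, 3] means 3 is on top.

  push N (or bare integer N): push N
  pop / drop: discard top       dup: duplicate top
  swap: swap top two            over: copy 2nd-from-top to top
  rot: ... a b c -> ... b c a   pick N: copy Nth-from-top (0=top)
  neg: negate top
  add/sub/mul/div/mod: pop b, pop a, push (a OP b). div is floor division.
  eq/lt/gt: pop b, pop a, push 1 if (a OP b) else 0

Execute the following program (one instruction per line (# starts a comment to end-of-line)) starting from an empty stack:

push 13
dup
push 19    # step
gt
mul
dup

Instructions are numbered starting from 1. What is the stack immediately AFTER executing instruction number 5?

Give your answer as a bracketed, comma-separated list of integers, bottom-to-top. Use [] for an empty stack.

Step 1 ('push 13'): [13]
Step 2 ('dup'): [13, 13]
Step 3 ('push 19'): [13, 13, 19]
Step 4 ('gt'): [13, 0]
Step 5 ('mul'): [0]

Answer: [0]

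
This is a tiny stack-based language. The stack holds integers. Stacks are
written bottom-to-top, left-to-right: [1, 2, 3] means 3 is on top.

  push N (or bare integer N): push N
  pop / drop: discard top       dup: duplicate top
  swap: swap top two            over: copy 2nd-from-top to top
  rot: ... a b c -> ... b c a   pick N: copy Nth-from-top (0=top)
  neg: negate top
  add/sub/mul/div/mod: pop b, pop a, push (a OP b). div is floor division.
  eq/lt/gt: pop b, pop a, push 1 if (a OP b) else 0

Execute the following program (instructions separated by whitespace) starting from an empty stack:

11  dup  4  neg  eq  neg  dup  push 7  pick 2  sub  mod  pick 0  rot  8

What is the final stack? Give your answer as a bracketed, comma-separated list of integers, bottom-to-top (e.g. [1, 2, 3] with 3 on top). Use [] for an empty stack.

Answer: [11, 0, 0, 0, 8]

Derivation:
After 'push 11': [11]
After 'dup': [11, 11]
After 'push 4': [11, 11, 4]
After 'neg': [11, 11, -4]
After 'eq': [11, 0]
After 'neg': [11, 0]
After 'dup': [11, 0, 0]
After 'push 7': [11, 0, 0, 7]
After 'pick 2': [11, 0, 0, 7, 0]
After 'sub': [11, 0, 0, 7]
After 'mod': [11, 0, 0]
After 'pick 0': [11, 0, 0, 0]
After 'rot': [11, 0, 0, 0]
After 'push 8': [11, 0, 0, 0, 8]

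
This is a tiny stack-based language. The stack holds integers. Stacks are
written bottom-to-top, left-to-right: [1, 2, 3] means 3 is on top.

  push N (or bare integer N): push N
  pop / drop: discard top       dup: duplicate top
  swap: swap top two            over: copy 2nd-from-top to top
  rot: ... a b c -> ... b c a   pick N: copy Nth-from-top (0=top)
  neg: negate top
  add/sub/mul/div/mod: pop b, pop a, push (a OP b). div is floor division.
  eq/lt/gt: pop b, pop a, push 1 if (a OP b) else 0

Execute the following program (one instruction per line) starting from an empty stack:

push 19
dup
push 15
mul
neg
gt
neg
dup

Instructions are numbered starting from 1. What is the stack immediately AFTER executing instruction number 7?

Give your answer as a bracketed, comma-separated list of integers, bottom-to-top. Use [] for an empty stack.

Step 1 ('push 19'): [19]
Step 2 ('dup'): [19, 19]
Step 3 ('push 15'): [19, 19, 15]
Step 4 ('mul'): [19, 285]
Step 5 ('neg'): [19, -285]
Step 6 ('gt'): [1]
Step 7 ('neg'): [-1]

Answer: [-1]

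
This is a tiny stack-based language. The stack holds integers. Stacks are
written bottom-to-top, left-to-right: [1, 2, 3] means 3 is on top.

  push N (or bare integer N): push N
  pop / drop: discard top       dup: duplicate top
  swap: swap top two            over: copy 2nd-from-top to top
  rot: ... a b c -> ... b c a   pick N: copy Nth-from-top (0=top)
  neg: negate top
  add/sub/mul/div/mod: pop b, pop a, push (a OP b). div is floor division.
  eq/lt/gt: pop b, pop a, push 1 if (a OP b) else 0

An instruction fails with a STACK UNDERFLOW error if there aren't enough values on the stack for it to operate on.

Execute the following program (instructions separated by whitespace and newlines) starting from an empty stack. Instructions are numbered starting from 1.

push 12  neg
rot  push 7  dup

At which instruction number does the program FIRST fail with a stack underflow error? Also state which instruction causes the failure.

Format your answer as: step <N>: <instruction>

Step 1 ('push 12'): stack = [12], depth = 1
Step 2 ('neg'): stack = [-12], depth = 1
Step 3 ('rot'): needs 3 value(s) but depth is 1 — STACK UNDERFLOW

Answer: step 3: rot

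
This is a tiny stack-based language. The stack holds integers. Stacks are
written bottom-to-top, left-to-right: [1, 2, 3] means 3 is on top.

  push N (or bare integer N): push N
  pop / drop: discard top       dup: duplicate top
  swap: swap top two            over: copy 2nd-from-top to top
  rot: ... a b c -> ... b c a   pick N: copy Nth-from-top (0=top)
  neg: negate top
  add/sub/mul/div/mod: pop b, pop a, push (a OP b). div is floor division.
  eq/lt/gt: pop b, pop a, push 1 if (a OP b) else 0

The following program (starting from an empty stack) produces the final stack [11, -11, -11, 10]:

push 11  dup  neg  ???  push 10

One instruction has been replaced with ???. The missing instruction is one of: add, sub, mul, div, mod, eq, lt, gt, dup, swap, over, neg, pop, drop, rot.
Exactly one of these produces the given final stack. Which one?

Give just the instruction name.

Stack before ???: [11, -11]
Stack after ???:  [11, -11, -11]
The instruction that transforms [11, -11] -> [11, -11, -11] is: dup

Answer: dup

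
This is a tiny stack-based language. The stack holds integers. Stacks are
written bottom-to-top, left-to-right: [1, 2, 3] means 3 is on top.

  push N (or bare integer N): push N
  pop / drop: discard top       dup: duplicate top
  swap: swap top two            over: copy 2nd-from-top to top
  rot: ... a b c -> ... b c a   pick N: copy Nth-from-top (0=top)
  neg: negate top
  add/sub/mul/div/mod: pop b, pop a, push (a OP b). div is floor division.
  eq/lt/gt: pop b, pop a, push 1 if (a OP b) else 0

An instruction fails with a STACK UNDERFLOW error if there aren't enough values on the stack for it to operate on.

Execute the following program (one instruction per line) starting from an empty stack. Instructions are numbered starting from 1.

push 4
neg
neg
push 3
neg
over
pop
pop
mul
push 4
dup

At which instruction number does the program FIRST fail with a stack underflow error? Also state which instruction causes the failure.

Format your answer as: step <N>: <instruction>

Answer: step 9: mul

Derivation:
Step 1 ('push 4'): stack = [4], depth = 1
Step 2 ('neg'): stack = [-4], depth = 1
Step 3 ('neg'): stack = [4], depth = 1
Step 4 ('push 3'): stack = [4, 3], depth = 2
Step 5 ('neg'): stack = [4, -3], depth = 2
Step 6 ('over'): stack = [4, -3, 4], depth = 3
Step 7 ('pop'): stack = [4, -3], depth = 2
Step 8 ('pop'): stack = [4], depth = 1
Step 9 ('mul'): needs 2 value(s) but depth is 1 — STACK UNDERFLOW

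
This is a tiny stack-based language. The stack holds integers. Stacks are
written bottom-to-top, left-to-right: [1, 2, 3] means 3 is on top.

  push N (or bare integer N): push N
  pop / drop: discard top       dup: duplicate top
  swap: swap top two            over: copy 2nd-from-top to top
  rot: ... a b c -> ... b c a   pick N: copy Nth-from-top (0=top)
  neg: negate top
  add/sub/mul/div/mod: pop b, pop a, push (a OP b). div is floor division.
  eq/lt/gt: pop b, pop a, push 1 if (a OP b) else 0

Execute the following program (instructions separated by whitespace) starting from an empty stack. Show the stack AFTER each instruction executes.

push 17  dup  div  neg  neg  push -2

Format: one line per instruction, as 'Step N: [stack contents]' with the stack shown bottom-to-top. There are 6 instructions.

Step 1: [17]
Step 2: [17, 17]
Step 3: [1]
Step 4: [-1]
Step 5: [1]
Step 6: [1, -2]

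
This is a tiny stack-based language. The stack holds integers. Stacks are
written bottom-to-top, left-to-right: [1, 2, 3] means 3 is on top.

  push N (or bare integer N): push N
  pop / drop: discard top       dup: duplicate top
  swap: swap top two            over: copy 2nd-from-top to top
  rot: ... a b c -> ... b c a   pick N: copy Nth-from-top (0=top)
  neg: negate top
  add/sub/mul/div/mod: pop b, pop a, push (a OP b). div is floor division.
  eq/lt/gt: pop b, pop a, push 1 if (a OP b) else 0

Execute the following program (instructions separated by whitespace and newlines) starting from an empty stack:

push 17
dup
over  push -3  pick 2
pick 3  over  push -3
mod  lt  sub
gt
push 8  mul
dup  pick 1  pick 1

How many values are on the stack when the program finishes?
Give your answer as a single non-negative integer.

Answer: 7

Derivation:
After 'push 17': stack = [17] (depth 1)
After 'dup': stack = [17, 17] (depth 2)
After 'over': stack = [17, 17, 17] (depth 3)
After 'push -3': stack = [17, 17, 17, -3] (depth 4)
After 'pick 2': stack = [17, 17, 17, -3, 17] (depth 5)
After 'pick 3': stack = [17, 17, 17, -3, 17, 17] (depth 6)
After 'over': stack = [17, 17, 17, -3, 17, 17, 17] (depth 7)
After 'push -3': stack = [17, 17, 17, -3, 17, 17, 17, -3] (depth 8)
After 'mod': stack = [17, 17, 17, -3, 17, 17, -1] (depth 7)
After 'lt': stack = [17, 17, 17, -3, 17, 0] (depth 6)
After 'sub': stack = [17, 17, 17, -3, 17] (depth 5)
After 'gt': stack = [17, 17, 17, 0] (depth 4)
After 'push 8': stack = [17, 17, 17, 0, 8] (depth 5)
After 'mul': stack = [17, 17, 17, 0] (depth 4)
After 'dup': stack = [17, 17, 17, 0, 0] (depth 5)
After 'pick 1': stack = [17, 17, 17, 0, 0, 0] (depth 6)
After 'pick 1': stack = [17, 17, 17, 0, 0, 0, 0] (depth 7)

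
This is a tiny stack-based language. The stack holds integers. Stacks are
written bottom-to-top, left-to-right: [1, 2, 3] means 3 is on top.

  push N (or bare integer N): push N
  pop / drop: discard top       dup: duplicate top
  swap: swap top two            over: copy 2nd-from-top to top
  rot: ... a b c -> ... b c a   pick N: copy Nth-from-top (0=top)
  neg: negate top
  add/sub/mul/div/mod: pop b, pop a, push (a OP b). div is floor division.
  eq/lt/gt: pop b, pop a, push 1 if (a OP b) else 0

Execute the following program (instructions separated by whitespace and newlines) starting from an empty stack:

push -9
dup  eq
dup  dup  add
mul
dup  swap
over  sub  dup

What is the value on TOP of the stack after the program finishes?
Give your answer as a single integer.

Answer: 0

Derivation:
After 'push -9': [-9]
After 'dup': [-9, -9]
After 'eq': [1]
After 'dup': [1, 1]
After 'dup': [1, 1, 1]
After 'add': [1, 2]
After 'mul': [2]
After 'dup': [2, 2]
After 'swap': [2, 2]
After 'over': [2, 2, 2]
After 'sub': [2, 0]
After 'dup': [2, 0, 0]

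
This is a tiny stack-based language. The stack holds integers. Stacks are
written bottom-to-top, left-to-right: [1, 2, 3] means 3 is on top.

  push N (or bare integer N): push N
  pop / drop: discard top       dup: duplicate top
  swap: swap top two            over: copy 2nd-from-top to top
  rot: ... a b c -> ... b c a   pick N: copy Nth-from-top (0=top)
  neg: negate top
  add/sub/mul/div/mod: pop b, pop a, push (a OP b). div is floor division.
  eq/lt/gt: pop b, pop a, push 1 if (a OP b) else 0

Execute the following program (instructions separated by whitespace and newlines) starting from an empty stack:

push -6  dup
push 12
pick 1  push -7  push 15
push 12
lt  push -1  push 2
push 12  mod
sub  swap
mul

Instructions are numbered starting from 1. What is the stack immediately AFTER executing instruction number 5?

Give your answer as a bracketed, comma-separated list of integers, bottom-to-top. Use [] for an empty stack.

Answer: [-6, -6, 12, -6, -7]

Derivation:
Step 1 ('push -6'): [-6]
Step 2 ('dup'): [-6, -6]
Step 3 ('push 12'): [-6, -6, 12]
Step 4 ('pick 1'): [-6, -6, 12, -6]
Step 5 ('push -7'): [-6, -6, 12, -6, -7]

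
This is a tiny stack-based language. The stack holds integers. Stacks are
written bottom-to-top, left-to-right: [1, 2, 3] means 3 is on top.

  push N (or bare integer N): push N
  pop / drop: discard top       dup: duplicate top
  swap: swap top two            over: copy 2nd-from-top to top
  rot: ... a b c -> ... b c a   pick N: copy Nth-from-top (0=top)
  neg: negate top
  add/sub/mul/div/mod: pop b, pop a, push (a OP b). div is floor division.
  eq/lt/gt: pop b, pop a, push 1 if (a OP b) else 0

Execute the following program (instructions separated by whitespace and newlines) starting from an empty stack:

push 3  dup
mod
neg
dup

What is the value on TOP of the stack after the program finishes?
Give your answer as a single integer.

Answer: 0

Derivation:
After 'push 3': [3]
After 'dup': [3, 3]
After 'mod': [0]
After 'neg': [0]
After 'dup': [0, 0]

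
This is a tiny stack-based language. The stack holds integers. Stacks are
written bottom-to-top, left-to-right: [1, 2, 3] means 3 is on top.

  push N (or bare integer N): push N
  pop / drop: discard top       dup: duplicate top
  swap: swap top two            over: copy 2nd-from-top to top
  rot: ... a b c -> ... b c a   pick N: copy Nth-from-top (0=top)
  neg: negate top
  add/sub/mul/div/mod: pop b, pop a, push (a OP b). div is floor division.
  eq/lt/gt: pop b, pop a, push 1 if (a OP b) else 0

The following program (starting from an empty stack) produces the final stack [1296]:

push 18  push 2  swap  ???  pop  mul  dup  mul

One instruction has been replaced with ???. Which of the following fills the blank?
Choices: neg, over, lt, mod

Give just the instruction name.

Answer: over

Derivation:
Stack before ???: [2, 18]
Stack after ???:  [2, 18, 2]
Checking each choice:
  neg: stack underflow (need 2, have 1)
  over: MATCH
  lt: stack underflow (need 2, have 0)
  mod: stack underflow (need 2, have 0)


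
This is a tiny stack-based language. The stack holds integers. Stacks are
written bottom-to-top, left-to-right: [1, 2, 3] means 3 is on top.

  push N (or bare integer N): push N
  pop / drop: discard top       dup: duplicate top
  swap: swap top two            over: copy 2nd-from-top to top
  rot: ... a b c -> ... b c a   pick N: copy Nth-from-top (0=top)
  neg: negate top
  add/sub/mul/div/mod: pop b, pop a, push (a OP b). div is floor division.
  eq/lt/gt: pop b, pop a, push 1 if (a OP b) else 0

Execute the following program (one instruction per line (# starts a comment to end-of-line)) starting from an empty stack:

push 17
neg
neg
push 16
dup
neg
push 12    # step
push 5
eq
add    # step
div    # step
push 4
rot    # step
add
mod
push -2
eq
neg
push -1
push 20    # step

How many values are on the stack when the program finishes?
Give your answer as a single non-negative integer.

Answer: 3

Derivation:
After 'push 17': stack = [17] (depth 1)
After 'neg': stack = [-17] (depth 1)
After 'neg': stack = [17] (depth 1)
After 'push 16': stack = [17, 16] (depth 2)
After 'dup': stack = [17, 16, 16] (depth 3)
After 'neg': stack = [17, 16, -16] (depth 3)
After 'push 12': stack = [17, 16, -16, 12] (depth 4)
After 'push 5': stack = [17, 16, -16, 12, 5] (depth 5)
After 'eq': stack = [17, 16, -16, 0] (depth 4)
After 'add': stack = [17, 16, -16] (depth 3)
After 'div': stack = [17, -1] (depth 2)
After 'push 4': stack = [17, -1, 4] (depth 3)
After 'rot': stack = [-1, 4, 17] (depth 3)
After 'add': stack = [-1, 21] (depth 2)
After 'mod': stack = [20] (depth 1)
After 'push -2': stack = [20, -2] (depth 2)
After 'eq': stack = [0] (depth 1)
After 'neg': stack = [0] (depth 1)
After 'push -1': stack = [0, -1] (depth 2)
After 'push 20': stack = [0, -1, 20] (depth 3)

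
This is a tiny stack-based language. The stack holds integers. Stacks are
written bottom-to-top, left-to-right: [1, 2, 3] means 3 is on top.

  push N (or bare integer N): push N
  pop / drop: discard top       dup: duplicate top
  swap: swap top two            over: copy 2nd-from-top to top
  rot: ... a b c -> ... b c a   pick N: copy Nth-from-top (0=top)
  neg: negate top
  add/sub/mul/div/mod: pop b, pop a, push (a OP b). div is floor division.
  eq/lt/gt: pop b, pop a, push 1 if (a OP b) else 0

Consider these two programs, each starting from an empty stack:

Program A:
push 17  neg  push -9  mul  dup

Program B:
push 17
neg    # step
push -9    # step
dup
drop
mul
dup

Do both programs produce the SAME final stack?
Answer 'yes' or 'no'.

Answer: yes

Derivation:
Program A trace:
  After 'push 17': [17]
  After 'neg': [-17]
  After 'push -9': [-17, -9]
  After 'mul': [153]
  After 'dup': [153, 153]
Program A final stack: [153, 153]

Program B trace:
  After 'push 17': [17]
  After 'neg': [-17]
  After 'push -9': [-17, -9]
  After 'dup': [-17, -9, -9]
  After 'drop': [-17, -9]
  After 'mul': [153]
  After 'dup': [153, 153]
Program B final stack: [153, 153]
Same: yes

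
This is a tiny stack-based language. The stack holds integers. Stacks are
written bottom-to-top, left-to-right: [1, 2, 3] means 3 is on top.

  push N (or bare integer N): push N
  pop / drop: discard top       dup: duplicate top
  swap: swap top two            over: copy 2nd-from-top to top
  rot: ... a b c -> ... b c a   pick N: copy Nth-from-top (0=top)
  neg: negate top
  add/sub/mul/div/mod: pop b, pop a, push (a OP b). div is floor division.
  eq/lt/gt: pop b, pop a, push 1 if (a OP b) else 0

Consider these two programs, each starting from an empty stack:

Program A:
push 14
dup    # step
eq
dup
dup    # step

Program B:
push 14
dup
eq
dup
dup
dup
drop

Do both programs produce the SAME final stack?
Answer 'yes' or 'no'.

Program A trace:
  After 'push 14': [14]
  After 'dup': [14, 14]
  After 'eq': [1]
  After 'dup': [1, 1]
  After 'dup': [1, 1, 1]
Program A final stack: [1, 1, 1]

Program B trace:
  After 'push 14': [14]
  After 'dup': [14, 14]
  After 'eq': [1]
  After 'dup': [1, 1]
  After 'dup': [1, 1, 1]
  After 'dup': [1, 1, 1, 1]
  After 'drop': [1, 1, 1]
Program B final stack: [1, 1, 1]
Same: yes

Answer: yes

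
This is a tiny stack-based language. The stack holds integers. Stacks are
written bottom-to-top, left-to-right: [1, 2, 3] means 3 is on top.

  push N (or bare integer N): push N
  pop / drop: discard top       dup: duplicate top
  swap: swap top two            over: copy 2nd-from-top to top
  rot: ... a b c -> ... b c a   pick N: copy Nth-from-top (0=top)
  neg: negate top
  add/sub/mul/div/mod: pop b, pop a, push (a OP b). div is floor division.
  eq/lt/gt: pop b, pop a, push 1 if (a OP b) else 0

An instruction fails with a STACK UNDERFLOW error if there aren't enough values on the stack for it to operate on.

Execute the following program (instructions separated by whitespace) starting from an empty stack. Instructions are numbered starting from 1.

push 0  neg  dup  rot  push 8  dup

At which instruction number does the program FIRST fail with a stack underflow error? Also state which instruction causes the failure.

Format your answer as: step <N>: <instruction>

Step 1 ('push 0'): stack = [0], depth = 1
Step 2 ('neg'): stack = [0], depth = 1
Step 3 ('dup'): stack = [0, 0], depth = 2
Step 4 ('rot'): needs 3 value(s) but depth is 2 — STACK UNDERFLOW

Answer: step 4: rot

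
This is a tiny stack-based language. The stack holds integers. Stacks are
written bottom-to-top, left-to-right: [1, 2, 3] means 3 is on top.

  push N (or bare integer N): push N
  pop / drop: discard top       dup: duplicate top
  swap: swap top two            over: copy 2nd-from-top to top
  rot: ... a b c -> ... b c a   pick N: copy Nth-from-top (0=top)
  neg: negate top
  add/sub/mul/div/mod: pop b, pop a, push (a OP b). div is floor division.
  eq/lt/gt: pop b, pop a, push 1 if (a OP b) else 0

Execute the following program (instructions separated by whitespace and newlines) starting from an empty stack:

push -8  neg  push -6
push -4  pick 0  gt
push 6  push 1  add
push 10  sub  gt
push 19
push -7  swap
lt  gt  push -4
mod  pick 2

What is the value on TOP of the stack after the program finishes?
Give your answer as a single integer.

After 'push -8': [-8]
After 'neg': [8]
After 'push -6': [8, -6]
After 'push -4': [8, -6, -4]
After 'pick 0': [8, -6, -4, -4]
After 'gt': [8, -6, 0]
After 'push 6': [8, -6, 0, 6]
After 'push 1': [8, -6, 0, 6, 1]
After 'add': [8, -6, 0, 7]
After 'push 10': [8, -6, 0, 7, 10]
After 'sub': [8, -6, 0, -3]
After 'gt': [8, -6, 1]
After 'push 19': [8, -6, 1, 19]
After 'push -7': [8, -6, 1, 19, -7]
After 'swap': [8, -6, 1, -7, 19]
After 'lt': [8, -6, 1, 1]
After 'gt': [8, -6, 0]
After 'push -4': [8, -6, 0, -4]
After 'mod': [8, -6, 0]
After 'pick 2': [8, -6, 0, 8]

Answer: 8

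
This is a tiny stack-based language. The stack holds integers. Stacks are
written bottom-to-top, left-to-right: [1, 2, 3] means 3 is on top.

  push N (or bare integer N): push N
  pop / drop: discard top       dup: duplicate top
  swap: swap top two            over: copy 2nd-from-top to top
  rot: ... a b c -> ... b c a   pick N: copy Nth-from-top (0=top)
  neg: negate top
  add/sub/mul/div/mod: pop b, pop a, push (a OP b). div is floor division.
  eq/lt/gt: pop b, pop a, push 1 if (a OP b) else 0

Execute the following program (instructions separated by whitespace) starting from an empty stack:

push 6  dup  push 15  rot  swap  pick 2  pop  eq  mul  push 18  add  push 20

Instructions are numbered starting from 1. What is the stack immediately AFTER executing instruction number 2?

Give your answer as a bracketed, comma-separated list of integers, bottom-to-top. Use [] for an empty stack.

Step 1 ('push 6'): [6]
Step 2 ('dup'): [6, 6]

Answer: [6, 6]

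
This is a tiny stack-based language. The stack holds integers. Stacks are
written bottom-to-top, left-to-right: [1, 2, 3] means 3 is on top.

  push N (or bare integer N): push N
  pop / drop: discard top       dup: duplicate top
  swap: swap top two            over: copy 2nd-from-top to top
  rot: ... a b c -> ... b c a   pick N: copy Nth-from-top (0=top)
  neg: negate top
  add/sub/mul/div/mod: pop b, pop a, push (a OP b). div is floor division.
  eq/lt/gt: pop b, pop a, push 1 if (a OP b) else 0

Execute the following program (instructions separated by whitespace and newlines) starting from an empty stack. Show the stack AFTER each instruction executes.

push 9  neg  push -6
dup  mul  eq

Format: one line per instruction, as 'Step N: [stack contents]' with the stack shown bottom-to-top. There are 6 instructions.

Step 1: [9]
Step 2: [-9]
Step 3: [-9, -6]
Step 4: [-9, -6, -6]
Step 5: [-9, 36]
Step 6: [0]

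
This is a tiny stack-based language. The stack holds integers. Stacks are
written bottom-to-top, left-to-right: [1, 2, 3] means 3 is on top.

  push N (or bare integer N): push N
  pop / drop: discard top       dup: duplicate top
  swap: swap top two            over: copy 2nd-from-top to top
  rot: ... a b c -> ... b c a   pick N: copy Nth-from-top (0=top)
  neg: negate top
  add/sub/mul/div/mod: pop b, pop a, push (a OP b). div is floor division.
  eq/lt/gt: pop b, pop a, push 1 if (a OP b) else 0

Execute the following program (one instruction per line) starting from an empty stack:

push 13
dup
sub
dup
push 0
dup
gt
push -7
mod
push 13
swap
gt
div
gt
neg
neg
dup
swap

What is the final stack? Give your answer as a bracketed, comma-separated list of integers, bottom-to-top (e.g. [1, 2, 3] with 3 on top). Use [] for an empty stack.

After 'push 13': [13]
After 'dup': [13, 13]
After 'sub': [0]
After 'dup': [0, 0]
After 'push 0': [0, 0, 0]
After 'dup': [0, 0, 0, 0]
After 'gt': [0, 0, 0]
After 'push -7': [0, 0, 0, -7]
After 'mod': [0, 0, 0]
After 'push 13': [0, 0, 0, 13]
After 'swap': [0, 0, 13, 0]
After 'gt': [0, 0, 1]
After 'div': [0, 0]
After 'gt': [0]
After 'neg': [0]
After 'neg': [0]
After 'dup': [0, 0]
After 'swap': [0, 0]

Answer: [0, 0]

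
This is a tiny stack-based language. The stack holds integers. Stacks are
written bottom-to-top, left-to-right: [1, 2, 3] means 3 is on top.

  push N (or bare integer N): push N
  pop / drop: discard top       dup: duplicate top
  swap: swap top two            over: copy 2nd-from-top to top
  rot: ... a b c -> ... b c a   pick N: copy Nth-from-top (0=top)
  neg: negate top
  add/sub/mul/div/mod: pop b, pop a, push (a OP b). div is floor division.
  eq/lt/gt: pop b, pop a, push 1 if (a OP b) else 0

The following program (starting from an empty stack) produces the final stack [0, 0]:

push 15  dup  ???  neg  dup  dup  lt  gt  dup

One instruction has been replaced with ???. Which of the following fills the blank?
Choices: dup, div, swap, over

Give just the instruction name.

Stack before ???: [15, 15]
Stack after ???:  [1]
Checking each choice:
  dup: produces [15, 15, 0, 0]
  div: MATCH
  swap: produces [15, 0, 0]
  over: produces [15, 15, 0, 0]


Answer: div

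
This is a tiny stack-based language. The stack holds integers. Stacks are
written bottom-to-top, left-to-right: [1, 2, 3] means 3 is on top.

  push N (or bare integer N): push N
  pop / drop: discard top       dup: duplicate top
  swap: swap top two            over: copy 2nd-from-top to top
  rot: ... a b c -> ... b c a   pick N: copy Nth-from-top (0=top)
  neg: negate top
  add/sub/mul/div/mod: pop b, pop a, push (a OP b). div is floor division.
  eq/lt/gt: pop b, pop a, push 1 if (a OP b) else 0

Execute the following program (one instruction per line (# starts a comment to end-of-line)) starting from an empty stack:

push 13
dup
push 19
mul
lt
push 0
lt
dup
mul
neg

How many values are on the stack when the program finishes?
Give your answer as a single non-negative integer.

After 'push 13': stack = [13] (depth 1)
After 'dup': stack = [13, 13] (depth 2)
After 'push 19': stack = [13, 13, 19] (depth 3)
After 'mul': stack = [13, 247] (depth 2)
After 'lt': stack = [1] (depth 1)
After 'push 0': stack = [1, 0] (depth 2)
After 'lt': stack = [0] (depth 1)
After 'dup': stack = [0, 0] (depth 2)
After 'mul': stack = [0] (depth 1)
After 'neg': stack = [0] (depth 1)

Answer: 1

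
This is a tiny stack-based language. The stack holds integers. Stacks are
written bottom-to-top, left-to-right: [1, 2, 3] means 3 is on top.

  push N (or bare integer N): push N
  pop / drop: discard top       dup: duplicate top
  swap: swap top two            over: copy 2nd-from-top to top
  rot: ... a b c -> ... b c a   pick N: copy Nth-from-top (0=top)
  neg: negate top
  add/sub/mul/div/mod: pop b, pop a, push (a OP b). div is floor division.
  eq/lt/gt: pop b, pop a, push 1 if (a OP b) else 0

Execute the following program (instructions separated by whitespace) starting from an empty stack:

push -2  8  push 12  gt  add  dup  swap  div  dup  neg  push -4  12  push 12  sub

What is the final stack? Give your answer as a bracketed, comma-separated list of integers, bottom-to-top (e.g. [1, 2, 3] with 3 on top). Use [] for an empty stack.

Answer: [1, -1, -4, 0]

Derivation:
After 'push -2': [-2]
After 'push 8': [-2, 8]
After 'push 12': [-2, 8, 12]
After 'gt': [-2, 0]
After 'add': [-2]
After 'dup': [-2, -2]
After 'swap': [-2, -2]
After 'div': [1]
After 'dup': [1, 1]
After 'neg': [1, -1]
After 'push -4': [1, -1, -4]
After 'push 12': [1, -1, -4, 12]
After 'push 12': [1, -1, -4, 12, 12]
After 'sub': [1, -1, -4, 0]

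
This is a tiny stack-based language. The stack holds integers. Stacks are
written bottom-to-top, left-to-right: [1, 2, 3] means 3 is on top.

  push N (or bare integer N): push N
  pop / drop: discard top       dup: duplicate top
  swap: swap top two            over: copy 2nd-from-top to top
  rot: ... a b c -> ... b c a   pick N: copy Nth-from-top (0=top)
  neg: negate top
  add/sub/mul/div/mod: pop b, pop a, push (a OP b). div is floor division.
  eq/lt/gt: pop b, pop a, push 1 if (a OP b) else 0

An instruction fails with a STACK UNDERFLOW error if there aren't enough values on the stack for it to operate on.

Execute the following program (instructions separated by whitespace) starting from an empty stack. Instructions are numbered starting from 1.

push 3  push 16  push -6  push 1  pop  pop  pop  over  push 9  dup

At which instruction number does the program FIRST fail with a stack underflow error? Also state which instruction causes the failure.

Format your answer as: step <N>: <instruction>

Answer: step 8: over

Derivation:
Step 1 ('push 3'): stack = [3], depth = 1
Step 2 ('push 16'): stack = [3, 16], depth = 2
Step 3 ('push -6'): stack = [3, 16, -6], depth = 3
Step 4 ('push 1'): stack = [3, 16, -6, 1], depth = 4
Step 5 ('pop'): stack = [3, 16, -6], depth = 3
Step 6 ('pop'): stack = [3, 16], depth = 2
Step 7 ('pop'): stack = [3], depth = 1
Step 8 ('over'): needs 2 value(s) but depth is 1 — STACK UNDERFLOW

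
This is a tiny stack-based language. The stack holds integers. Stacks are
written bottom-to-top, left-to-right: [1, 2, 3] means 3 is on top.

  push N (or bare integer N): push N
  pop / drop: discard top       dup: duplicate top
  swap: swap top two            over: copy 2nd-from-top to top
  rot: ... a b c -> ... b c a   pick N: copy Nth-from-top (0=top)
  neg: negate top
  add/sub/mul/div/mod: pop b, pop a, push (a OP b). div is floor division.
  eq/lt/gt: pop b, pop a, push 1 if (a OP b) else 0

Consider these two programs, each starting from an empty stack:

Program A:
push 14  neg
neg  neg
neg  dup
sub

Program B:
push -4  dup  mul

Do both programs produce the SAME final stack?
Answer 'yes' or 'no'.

Program A trace:
  After 'push 14': [14]
  After 'neg': [-14]
  After 'neg': [14]
  After 'neg': [-14]
  After 'neg': [14]
  After 'dup': [14, 14]
  After 'sub': [0]
Program A final stack: [0]

Program B trace:
  After 'push -4': [-4]
  After 'dup': [-4, -4]
  After 'mul': [16]
Program B final stack: [16]
Same: no

Answer: no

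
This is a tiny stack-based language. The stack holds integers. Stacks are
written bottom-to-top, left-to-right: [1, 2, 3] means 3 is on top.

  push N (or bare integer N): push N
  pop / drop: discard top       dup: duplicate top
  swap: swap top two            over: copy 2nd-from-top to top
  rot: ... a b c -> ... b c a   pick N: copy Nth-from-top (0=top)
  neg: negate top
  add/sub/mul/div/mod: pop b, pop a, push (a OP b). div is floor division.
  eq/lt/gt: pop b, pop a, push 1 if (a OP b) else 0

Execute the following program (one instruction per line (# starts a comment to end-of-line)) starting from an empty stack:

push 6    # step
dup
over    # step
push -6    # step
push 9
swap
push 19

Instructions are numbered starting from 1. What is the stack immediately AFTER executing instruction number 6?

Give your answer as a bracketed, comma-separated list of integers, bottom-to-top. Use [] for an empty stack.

Step 1 ('push 6'): [6]
Step 2 ('dup'): [6, 6]
Step 3 ('over'): [6, 6, 6]
Step 4 ('push -6'): [6, 6, 6, -6]
Step 5 ('push 9'): [6, 6, 6, -6, 9]
Step 6 ('swap'): [6, 6, 6, 9, -6]

Answer: [6, 6, 6, 9, -6]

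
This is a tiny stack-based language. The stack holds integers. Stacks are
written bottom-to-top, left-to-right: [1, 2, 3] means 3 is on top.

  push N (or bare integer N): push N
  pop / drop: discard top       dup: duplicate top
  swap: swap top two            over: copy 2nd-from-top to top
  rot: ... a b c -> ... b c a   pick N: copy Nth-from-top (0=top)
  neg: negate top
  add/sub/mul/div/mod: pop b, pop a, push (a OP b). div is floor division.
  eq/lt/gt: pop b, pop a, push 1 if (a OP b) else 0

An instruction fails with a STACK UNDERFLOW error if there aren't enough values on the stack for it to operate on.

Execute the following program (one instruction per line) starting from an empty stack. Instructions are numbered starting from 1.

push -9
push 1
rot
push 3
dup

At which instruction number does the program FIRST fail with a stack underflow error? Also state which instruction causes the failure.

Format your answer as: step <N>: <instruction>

Answer: step 3: rot

Derivation:
Step 1 ('push -9'): stack = [-9], depth = 1
Step 2 ('push 1'): stack = [-9, 1], depth = 2
Step 3 ('rot'): needs 3 value(s) but depth is 2 — STACK UNDERFLOW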